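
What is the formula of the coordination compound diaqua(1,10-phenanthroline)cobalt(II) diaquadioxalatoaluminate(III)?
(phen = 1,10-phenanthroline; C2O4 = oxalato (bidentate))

[Co(H2O)2(phen)][Al(C2O4)2(H2O)2]2

Cation [Co…]: ligand charges 0, Co(II) ⇒ ion charge 2+.
Anion [Al…]: ligand charges -4, Al(III) ⇒ ion charge 1−.
One 2+ cation requires 2 of the 1− anion.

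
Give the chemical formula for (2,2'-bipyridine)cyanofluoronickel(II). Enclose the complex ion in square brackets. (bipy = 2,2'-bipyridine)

Ligands: 1 2,2'-bipyridine (bipy, neutral), 1 cyano (CN, -1), 1 fluoro (F, -1). Ligand charge sum = -2.
With Ni in oxidation state +2, the complex ion is [Ni...].

[Ni(bipy)(CN)F]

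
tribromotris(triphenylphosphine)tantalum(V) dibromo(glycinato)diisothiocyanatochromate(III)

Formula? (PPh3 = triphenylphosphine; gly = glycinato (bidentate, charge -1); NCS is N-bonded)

[TaBr3(PPh3)3][CrBr2(gly)(NCS)2]

Cation [Ta…]: ligand charges -3, Ta(V) ⇒ ion charge 2+.
Anion [Cr…]: ligand charges -5, Cr(III) ⇒ ion charge 2−.
One 2+ cation balances one 2− anion.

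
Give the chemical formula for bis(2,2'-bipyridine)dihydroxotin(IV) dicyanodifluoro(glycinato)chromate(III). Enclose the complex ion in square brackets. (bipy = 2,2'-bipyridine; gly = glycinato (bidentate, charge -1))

[Sn(bipy)2(OH)2][Cr(CN)2F2(gly)]

Cation [Sn…]: ligand charges -2, Sn(IV) ⇒ ion charge 2+.
Anion [Cr…]: ligand charges -5, Cr(III) ⇒ ion charge 2−.
One 2+ cation balances one 2− anion.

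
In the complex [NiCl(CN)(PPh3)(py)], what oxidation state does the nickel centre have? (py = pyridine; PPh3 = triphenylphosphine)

No counter-ion: the bracketed complex is neutral.
Ligand charges: 1×Cl = -1; 1×py neutral; 1×CN = -1; 1×PPh3 neutral; sum -2.
Ni + (-2) = 0 ⇒ Ni is +2.

+2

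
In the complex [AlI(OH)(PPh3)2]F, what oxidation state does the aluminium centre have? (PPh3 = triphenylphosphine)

+3

1 fluoride outside the brackets (-1 each) → the complex ion is 1+.
Ligand charges: 2×PPh3 neutral; 1×I = -1; 1×OH = -1; sum -2.
Al + (-2) = 1+ ⇒ Al is +3.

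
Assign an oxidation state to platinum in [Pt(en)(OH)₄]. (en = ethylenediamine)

No counter-ion: the bracketed complex is neutral.
Ligand charges: 1×en neutral; 4×OH = -4; sum -4.
Pt + (-4) = 0 ⇒ Pt is +4.

+4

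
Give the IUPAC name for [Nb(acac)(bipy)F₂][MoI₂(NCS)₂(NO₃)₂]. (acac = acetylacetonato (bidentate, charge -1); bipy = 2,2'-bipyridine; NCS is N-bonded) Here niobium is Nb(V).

Nb is given as +5; the cation's ligand charges sum to -3, so the complex cation is 2+.
A 1:1 salt means the anion carries the equal and opposite charge, 2−.
Anion: ligand charges sum to -6; for the ion to be 2−, Mo = +4.

(acetylacetonato)(2,2'-bipyridine)difluoroniobium(V) diiododiisothiocyanatodinitratomolybdate(IV)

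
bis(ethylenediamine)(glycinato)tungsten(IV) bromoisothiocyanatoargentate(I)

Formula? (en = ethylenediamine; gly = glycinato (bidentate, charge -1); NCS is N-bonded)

Cation [W…]: ligand charges -1, W(IV) ⇒ ion charge 3+.
Anion [Ag…]: ligand charges -2, Ag(I) ⇒ ion charge 1−.

[W(en)2(gly)][AgBr(NCS)]3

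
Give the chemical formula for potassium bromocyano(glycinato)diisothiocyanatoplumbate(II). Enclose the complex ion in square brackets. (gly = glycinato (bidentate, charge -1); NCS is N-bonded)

Ligands: 1 bromo (Br, -1), 1 glycinato (gly, -1), 2 isothiocyanato (NCS, -1), 1 cyano (CN, -1). Ligand charge sum = -5.
With Pb in oxidation state +2, the complex ion is [Pb...]^3−.
Charge balance with potassium (+1) requires 1 complex ion per 3 potassium.

K3[PbBr(CN)(gly)(NCS)2]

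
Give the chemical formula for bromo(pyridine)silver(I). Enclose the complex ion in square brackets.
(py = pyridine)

Ligands: 1 pyridine (py, neutral), 1 bromo (Br, -1). Ligand charge sum = -1.
With Ag in oxidation state +1, the complex ion is [Ag...].

[AgBr(py)]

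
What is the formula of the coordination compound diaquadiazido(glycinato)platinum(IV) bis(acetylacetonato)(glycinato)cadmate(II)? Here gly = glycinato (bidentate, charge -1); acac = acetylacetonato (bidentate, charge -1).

[Pt(gly)(H2O)2(N3)2][Cd(acac)2(gly)]

Cation [Pt…]: ligand charges -3, Pt(IV) ⇒ ion charge 1+.
Anion [Cd…]: ligand charges -3, Cd(II) ⇒ ion charge 1−.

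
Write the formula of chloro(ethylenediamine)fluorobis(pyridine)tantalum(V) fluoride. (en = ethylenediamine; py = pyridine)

[TaCl(en)F(py)2]F3

Ligands: 1 ethylenediamine (en, neutral), 2 pyridine (py, neutral), 1 chloro (Cl, -1), 1 fluoro (F, -1). Ligand charge sum = -2.
Charge balance with fluoride (-1) requires 1 complex ion per 3 fluoride.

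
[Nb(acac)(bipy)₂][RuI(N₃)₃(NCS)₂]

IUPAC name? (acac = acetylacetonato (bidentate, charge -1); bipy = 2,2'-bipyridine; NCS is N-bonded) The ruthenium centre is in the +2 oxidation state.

(acetylacetonato)bis(2,2'-bipyridine)niobium(V) triazidoiododiisothiocyanatoruthenate(II)

Both ions are complex: the cation is named first with the plain metal name, the anion second with the -ate form; each ion's ligands are alphabetised independently.
Ru is given as +2; the anion's ligand charges sum to -6, so the complex anion is 4−.
A 1:1 salt means the cation carries the equal and opposite charge, 4+.
Cation: ligand charges sum to -1; for the ion to be 4+, Nb = +5.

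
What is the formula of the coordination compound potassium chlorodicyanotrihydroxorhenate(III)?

Ligands: 2 cyano (CN, -1), 3 hydroxo (OH, -1), 1 chloro (Cl, -1). Ligand charge sum = -6.
With Re in oxidation state +3, the complex ion is [Re...]^3−.
Charge balance with potassium (+1) requires 1 complex ion per 3 potassium.

K3[ReCl(CN)2(OH)3]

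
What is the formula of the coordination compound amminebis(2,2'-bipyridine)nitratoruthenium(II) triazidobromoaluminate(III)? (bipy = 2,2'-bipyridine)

[Ru(bipy)2(NH3)(NO3)][AlBr(N3)3]

Cation [Ru…]: ligand charges -1, Ru(II) ⇒ ion charge 1+.
Anion [Al…]: ligand charges -4, Al(III) ⇒ ion charge 1−.
One 1+ cation balances one 1− anion.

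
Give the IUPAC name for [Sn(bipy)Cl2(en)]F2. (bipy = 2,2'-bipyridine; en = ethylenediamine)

The 2 fluoride counter-ions carry a total charge of -2, so each complex ion is 2+.
Ligand charges: 2×chloro (-1 each), 1×2,2'-bipyridine (neutral), 1×ethylenediamine (neutral); total -2. So Sn + (-2) = 2+, giving Sn = +4.
Ligands are named alphabetically: bipyridine before chloro before ethylenediamine.

(2,2'-bipyridine)dichloro(ethylenediamine)tin(IV) fluoride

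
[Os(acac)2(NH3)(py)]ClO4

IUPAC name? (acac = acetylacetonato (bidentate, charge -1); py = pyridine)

bis(acetylacetonato)ammine(pyridine)osmium(III) perchlorate

The 1 perchlorate counter-ion carries a total charge of -1, so each complex ion is 1+.
Ligand charges: 1×ammine (neutral), 2×acetylacetonato (-1 each), 1×pyridine (neutral); total -2. So Os + (-2) = 1+, giving Os = +3.
Ligands are named alphabetically: acetylacetonato before ammine before pyridine.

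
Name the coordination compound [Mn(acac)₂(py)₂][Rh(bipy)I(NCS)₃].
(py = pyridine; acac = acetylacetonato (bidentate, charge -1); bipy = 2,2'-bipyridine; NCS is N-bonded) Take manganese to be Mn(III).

Both ions are complex: the cation is named first with the plain metal name, the anion second with the -ate form; each ion's ligands are alphabetised independently.
Mn is given as +3; the cation's ligand charges sum to -2, so the complex cation is 1+.
A 1:1 salt means the anion carries the equal and opposite charge, 1−.
Anion: ligand charges sum to -4; for the ion to be 1−, Rh = +3.

bis(acetylacetonato)bis(pyridine)manganese(III) (2,2'-bipyridine)iodotriisothiocyanatorhodate(III)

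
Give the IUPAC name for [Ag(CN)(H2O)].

aquacyanosilver(I)

There is no counter-ion, so the complex is neutral overall.
Ligand charges: 1×aqua (neutral), 1×cyano (-1 each); total -1. So Ag + (-1) = 0, giving Ag = +1.
Ligands are named alphabetically: aqua before cyano.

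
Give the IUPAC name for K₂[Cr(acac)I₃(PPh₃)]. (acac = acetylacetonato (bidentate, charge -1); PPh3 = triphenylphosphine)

The 2 potassium counter-ions carry a total charge of +2, so each complex ion is 2−.
Ligand charges: 1×acetylacetonato (-1 each), 3×iodo (-1 each), 1×triphenylphosphine (neutral); total -4. So Cr + (-4) = 2−, giving Cr = +2.
The complex ion is anionic, so chromium takes the -ate form chromate(II).

potassium (acetylacetonato)triiodo(triphenylphosphine)chromate(II)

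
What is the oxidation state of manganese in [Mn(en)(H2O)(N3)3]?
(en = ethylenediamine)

No counter-ion: the bracketed complex is neutral.
Ligand charges: 1×en neutral; 1×H2O neutral; 3×N3 = -3; sum -3.
Mn + (-3) = 0 ⇒ Mn is +3.

+3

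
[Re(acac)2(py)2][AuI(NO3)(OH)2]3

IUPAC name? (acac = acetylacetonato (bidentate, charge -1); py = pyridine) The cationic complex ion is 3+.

The complex cation is given as 3+; its ligand charges sum to -2, so Re = +5.
With 3 anions per cation, each anion must be 3/3 = 1−.
Anion: ligand charges sum to -4; for the ion to be 1−, Au = +3.

bis(acetylacetonato)bis(pyridine)rhenium(V) dihydroxoiodonitratoaurate(III)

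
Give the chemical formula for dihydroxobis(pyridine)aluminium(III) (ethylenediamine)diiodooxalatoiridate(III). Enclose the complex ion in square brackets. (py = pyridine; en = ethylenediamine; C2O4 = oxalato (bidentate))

[Al(OH)2(py)2][Ir(C2O4)(en)I2]

Cation [Al…]: ligand charges -2, Al(III) ⇒ ion charge 1+.
Anion [Ir…]: ligand charges -4, Ir(III) ⇒ ion charge 1−.
One 1+ cation balances one 1− anion.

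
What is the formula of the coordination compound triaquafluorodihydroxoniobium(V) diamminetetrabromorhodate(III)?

Cation [Nb…]: ligand charges -3, Nb(V) ⇒ ion charge 2+.
Anion [Rh…]: ligand charges -4, Rh(III) ⇒ ion charge 1−.

[NbF(H2O)3(OH)2][RhBr4(NH3)2]2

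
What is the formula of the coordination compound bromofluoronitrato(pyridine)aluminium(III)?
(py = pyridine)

[AlBrF(NO3)(py)]

Ligands: 1 bromo (Br, -1), 1 nitrato (NO3, -1), 1 pyridine (py, neutral), 1 fluoro (F, -1). Ligand charge sum = -3.
With Al in oxidation state +3, the complex ion is [Al...].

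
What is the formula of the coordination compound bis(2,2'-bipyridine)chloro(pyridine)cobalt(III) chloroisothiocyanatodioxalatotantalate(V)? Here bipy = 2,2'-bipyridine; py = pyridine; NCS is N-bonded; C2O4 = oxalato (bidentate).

Cation [Co…]: ligand charges -1, Co(III) ⇒ ion charge 2+.
Anion [Ta…]: ligand charges -6, Ta(V) ⇒ ion charge 1−.
One 2+ cation requires 2 of the 1− anion.

[Co(bipy)2Cl(py)][Ta(C2O4)2Cl(NCS)]2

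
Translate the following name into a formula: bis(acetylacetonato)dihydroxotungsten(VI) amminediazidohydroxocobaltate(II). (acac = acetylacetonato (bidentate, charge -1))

Cation [W…]: ligand charges -4, W(VI) ⇒ ion charge 2+.
Anion [Co…]: ligand charges -3, Co(II) ⇒ ion charge 1−.
One 2+ cation requires 2 of the 1− anion.

[W(acac)2(OH)2][Co(N3)2(NH3)(OH)]2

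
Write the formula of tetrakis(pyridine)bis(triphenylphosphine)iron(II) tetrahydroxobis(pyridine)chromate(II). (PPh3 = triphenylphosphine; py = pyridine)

Cation [Fe…]: ligand charges 0, Fe(II) ⇒ ion charge 2+.
Anion [Cr…]: ligand charges -4, Cr(II) ⇒ ion charge 2−.

[Fe(PPh3)2(py)4][Cr(OH)4(py)2]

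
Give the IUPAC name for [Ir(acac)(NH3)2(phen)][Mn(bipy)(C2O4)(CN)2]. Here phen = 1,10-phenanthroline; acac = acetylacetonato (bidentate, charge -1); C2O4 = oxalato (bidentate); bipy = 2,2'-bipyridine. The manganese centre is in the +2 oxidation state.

(acetylacetonato)diammine(1,10-phenanthroline)iridium(III) (2,2'-bipyridine)dicyanooxalatomanganate(II)

Both ions are complex: the cation is named first with the plain metal name, the anion second with the -ate form; each ion's ligands are alphabetised independently.
Mn is given as +2; the anion's ligand charges sum to -4, so the complex anion is 2−.
A 1:1 salt means the cation carries the equal and opposite charge, 2+.
Cation: ligand charges sum to -1; for the ion to be 2+, Ir = +3.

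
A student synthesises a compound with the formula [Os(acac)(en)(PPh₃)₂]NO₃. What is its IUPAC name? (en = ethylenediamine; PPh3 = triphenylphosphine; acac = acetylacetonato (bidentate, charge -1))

(acetylacetonato)(ethylenediamine)bis(triphenylphosphine)osmium(II) nitrate

The 1 nitrate counter-ion carries a total charge of -1, so each complex ion is 1+.
Ligand charges: 1×ethylenediamine (neutral), 2×triphenylphosphine (neutral), 1×acetylacetonato (-1 each); total -1. So Os + (-1) = 1+, giving Os = +2.
Ligands are named alphabetically: acetylacetonato before ethylenediamine before triphenylphosphine.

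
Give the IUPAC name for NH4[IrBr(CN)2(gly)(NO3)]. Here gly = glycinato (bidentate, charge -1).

The 1 ammonium counter-ion carries a total charge of +1, so each complex ion is 1−.
Ligand charges: 1×nitrato (-1 each), 1×bromo (-1 each), 1×glycinato (-1 each), 2×cyano (-1 each); total -5. So Ir + (-5) = 1−, giving Ir = +4.
Ligands are named alphabetically: bromo before cyano before glycinato before nitrato.
The complex ion is anionic, so iridium takes the -ate form iridate(IV).

ammonium bromodicyano(glycinato)nitratoiridate(IV)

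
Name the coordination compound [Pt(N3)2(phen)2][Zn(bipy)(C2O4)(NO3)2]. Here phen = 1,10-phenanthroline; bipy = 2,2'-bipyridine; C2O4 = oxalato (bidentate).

diazidobis(1,10-phenanthroline)platinum(IV) (2,2'-bipyridine)dinitratooxalatozincate(II)

Zinc is always +2 in its complexes; the anion's ligand charges sum to -4, so the complex anion is 2−.
A 1:1 salt means the cation carries the equal and opposite charge, 2+.
Cation: ligand charges sum to -2; for the ion to be 2+, Pt = +4.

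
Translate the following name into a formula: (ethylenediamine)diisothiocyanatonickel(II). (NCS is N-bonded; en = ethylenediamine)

Ligands: 2 isothiocyanato (NCS, -1), 1 ethylenediamine (en, neutral). Ligand charge sum = -2.
With Ni in oxidation state +2, the complex ion is [Ni...].

[Ni(en)(NCS)2]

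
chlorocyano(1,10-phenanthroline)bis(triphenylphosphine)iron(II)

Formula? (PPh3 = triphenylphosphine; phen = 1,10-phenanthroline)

Ligands: 2 triphenylphosphine (PPh3, neutral), 1 cyano (CN, -1), 1 1,10-phenanthroline (phen, neutral), 1 chloro (Cl, -1). Ligand charge sum = -2.
With Fe in oxidation state +2, the complex ion is [Fe...].

[FeCl(CN)(phen)(PPh3)2]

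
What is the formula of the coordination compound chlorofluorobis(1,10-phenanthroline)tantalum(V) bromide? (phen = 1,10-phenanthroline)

[TaClF(phen)2]Br3

Ligands: 1 fluoro (F, -1), 1 chloro (Cl, -1), 2 1,10-phenanthroline (phen, neutral). Ligand charge sum = -2.
Charge balance with bromide (-1) requires 1 complex ion per 3 bromide.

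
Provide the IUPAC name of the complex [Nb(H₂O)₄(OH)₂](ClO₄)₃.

tetraaquadihydroxoniobium(V) perchlorate

The 3 perchlorate counter-ions carry a total charge of -3, so each complex ion is 3+.
Ligand charges: 4×aqua (neutral), 2×hydroxo (-1 each); total -2. So Nb + (-2) = 3+, giving Nb = +5.
Ligands are named alphabetically: aqua before hydroxo.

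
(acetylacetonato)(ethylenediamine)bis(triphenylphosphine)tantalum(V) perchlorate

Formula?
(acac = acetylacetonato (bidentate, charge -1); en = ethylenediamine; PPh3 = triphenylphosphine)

[Ta(acac)(en)(PPh3)2](ClO4)4

Ligands: 1 acetylacetonato (acac, -1), 1 ethylenediamine (en, neutral), 2 triphenylphosphine (PPh3, neutral). Ligand charge sum = -1.
Charge balance with perchlorate (-1) requires 1 complex ion per 4 perchlorate.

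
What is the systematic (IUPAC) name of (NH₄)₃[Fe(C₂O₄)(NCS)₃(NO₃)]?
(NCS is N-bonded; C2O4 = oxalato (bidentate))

The 3 ammonium counter-ions carry a total charge of +3, so each complex ion is 3−.
Ligand charges: 3×isothiocyanato (-1 each), 1×oxalato (-2 each), 1×nitrato (-1 each); total -6. So Fe + (-6) = 3−, giving Fe = +3.
The complex ion is anionic, so iron takes the -ate form ferrate(III).

ammonium triisothiocyanatonitratooxalatoferrate(III)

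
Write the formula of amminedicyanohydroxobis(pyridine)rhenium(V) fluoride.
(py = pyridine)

Ligands: 1 hydroxo (OH, -1), 1 ammine (NH3, neutral), 2 cyano (CN, -1), 2 pyridine (py, neutral). Ligand charge sum = -3.
Charge balance with fluoride (-1) requires 1 complex ion per 2 fluoride.

[Re(CN)2(NH3)(OH)(py)2]F2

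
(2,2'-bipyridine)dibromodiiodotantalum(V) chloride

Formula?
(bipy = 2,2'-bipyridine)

Ligands: 1 2,2'-bipyridine (bipy, neutral), 2 bromo (Br, -1), 2 iodo (I, -1). Ligand charge sum = -4.
Charge balance with chloride (-1) requires 1 complex ion per 1 chloride.

[Ta(bipy)Br2I2]Cl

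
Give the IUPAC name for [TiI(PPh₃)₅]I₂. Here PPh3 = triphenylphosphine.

The 2 iodide counter-ions carry a total charge of -2, so each complex ion is 2+.
Ligand charges: 1×iodo (-1 each), 5×triphenylphosphine (neutral); total -1. So Ti + (-1) = 2+, giving Ti = +3.
Ligands are named alphabetically: iodo before triphenylphosphine.

iodopentakis(triphenylphosphine)titanium(III) iodide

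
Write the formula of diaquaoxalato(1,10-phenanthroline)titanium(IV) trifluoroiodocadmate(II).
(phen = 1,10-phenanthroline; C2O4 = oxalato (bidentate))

[Ti(C2O4)(H2O)2(phen)][CdF3I]

Cation [Ti…]: ligand charges -2, Ti(IV) ⇒ ion charge 2+.
Anion [Cd…]: ligand charges -4, Cd(II) ⇒ ion charge 2−.
One 2+ cation balances one 2− anion.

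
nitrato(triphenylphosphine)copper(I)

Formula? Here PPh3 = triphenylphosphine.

Ligands: 1 nitrato (NO3, -1), 1 triphenylphosphine (PPh3, neutral). Ligand charge sum = -1.
With Cu in oxidation state +1, the complex ion is [Cu...].

[Cu(NO3)(PPh3)]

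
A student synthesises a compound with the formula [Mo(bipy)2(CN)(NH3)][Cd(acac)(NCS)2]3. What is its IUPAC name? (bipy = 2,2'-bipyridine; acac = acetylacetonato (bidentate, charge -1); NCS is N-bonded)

Both ions are complex: the cation is named first with the plain metal name, the anion second with the -ate form; each ion's ligands are alphabetised independently.
Cadmium is always +2 in its complexes; the anion's ligand charges sum to -3, so the complex anion is 1−.
With 3 anions per cation, the cation must be 3×1 = 3+.
Cation: ligand charges sum to -1; for the ion to be 3+, Mo = +4.

amminebis(2,2'-bipyridine)cyanomolybdenum(IV) (acetylacetonato)diisothiocyanatocadmate(II)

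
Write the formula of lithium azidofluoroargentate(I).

Ligands: 1 fluoro (F, -1), 1 azido (N3, -1). Ligand charge sum = -2.
With Ag in oxidation state +1, the complex ion is [Ag...]^1−.
Charge balance with lithium (+1) requires 1 complex ion per 1 lithium.

Li[AgF(N3)]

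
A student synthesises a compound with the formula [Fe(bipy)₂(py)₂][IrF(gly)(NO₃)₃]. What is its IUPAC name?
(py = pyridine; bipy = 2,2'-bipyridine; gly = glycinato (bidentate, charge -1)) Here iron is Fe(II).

bis(2,2'-bipyridine)bis(pyridine)iron(II) fluoro(glycinato)trinitratoiridate(III)

Both ions are complex: the cation is named first with the plain metal name, the anion second with the -ate form; each ion's ligands are alphabetised independently.
Fe is given as +2; the cation's ligand charges sum to 0, so the complex cation is 2+.
A 1:1 salt means the anion carries the equal and opposite charge, 2−.
Anion: ligand charges sum to -5; for the ion to be 2−, Ir = +3.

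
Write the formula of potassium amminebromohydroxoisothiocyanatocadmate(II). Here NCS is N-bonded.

Ligands: 1 hydroxo (OH, -1), 1 bromo (Br, -1), 1 ammine (NH3, neutral), 1 isothiocyanato (NCS, -1). Ligand charge sum = -3.
Charge balance with potassium (+1) requires 1 complex ion per 1 potassium.

K[CdBr(NCS)(NH3)(OH)]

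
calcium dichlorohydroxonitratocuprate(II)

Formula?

Ligands: 2 chloro (Cl, -1), 1 hydroxo (OH, -1), 1 nitrato (NO3, -1). Ligand charge sum = -4.
With Cu in oxidation state +2, the complex ion is [Cu...]^2−.
Charge balance with calcium (+2) requires 1 complex ion per 1 calcium.

Ca[CuCl2(NO3)(OH)]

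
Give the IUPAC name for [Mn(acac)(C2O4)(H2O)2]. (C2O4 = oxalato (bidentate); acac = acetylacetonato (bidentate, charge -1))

(acetylacetonato)diaquaoxalatomanganese(III)

There is no counter-ion, so the complex is neutral overall.
Ligand charges: 2×aqua (neutral), 1×oxalato (-2 each), 1×acetylacetonato (-1 each); total -3. So Mn + (-3) = 0, giving Mn = +3.
Ligands are named alphabetically: acetylacetonato before aqua before oxalato.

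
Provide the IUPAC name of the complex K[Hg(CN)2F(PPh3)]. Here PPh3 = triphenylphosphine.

The 1 potassium counter-ion carries a total charge of +1, so each complex ion is 1−.
Ligand charges: 1×fluoro (-1 each), 1×triphenylphosphine (neutral), 2×cyano (-1 each); total -3. So Hg + (-3) = 1−, giving Hg = +2.
The complex ion is anionic, so mercury takes the -ate form mercurate(II).

potassium dicyanofluoro(triphenylphosphine)mercurate(II)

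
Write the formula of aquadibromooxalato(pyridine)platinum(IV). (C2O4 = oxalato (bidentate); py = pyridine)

Ligands: 1 oxalato (C2O4, -2), 1 aqua (H2O, neutral), 2 bromo (Br, -1), 1 pyridine (py, neutral). Ligand charge sum = -4.
With Pt in oxidation state +4, the complex ion is [Pt...].

[PtBr2(C2O4)(H2O)(py)]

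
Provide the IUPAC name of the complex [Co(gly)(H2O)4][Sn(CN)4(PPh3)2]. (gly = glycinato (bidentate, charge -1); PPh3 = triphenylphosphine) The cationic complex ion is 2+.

Both ions are complex: the cation is named first with the plain metal name, the anion second with the -ate form; each ion's ligands are alphabetised independently.
The complex cation is given as 2+; its ligand charges sum to -1, so Co = +3.
A 1:1 salt means the anion carries the equal and opposite charge, 2−.
Anion: ligand charges sum to -4; for the ion to be 2−, Sn = +2.

tetraaqua(glycinato)cobalt(III) tetracyanobis(triphenylphosphine)stannate(II)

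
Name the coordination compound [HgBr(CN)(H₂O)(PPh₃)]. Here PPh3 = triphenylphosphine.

There is no counter-ion, so the complex is neutral overall.
Ligand charges: 1×aqua (neutral), 1×bromo (-1 each), 1×cyano (-1 each), 1×triphenylphosphine (neutral); total -2. So Hg + (-2) = 0, giving Hg = +2.
Ligands are named alphabetically: aqua before bromo before cyano before triphenylphosphine.

aquabromocyano(triphenylphosphine)mercury(II)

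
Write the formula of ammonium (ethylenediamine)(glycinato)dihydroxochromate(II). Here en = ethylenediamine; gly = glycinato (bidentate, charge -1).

Ligands: 2 hydroxo (OH, -1), 1 ethylenediamine (en, neutral), 1 glycinato (gly, -1). Ligand charge sum = -3.
Charge balance with ammonium (+1) requires 1 complex ion per 1 ammonium.

NH4[Cr(en)(gly)(OH)2]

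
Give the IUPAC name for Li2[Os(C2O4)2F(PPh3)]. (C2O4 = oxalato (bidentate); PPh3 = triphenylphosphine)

lithium fluorodioxalato(triphenylphosphine)osmate(III)

The 2 lithium counter-ions carry a total charge of +2, so each complex ion is 2−.
Ligand charges: 2×oxalato (-2 each), 1×triphenylphosphine (neutral), 1×fluoro (-1 each); total -5. So Os + (-5) = 2−, giving Os = +3.
Ligands are named alphabetically: fluoro before oxalato before triphenylphosphine.
The complex ion is anionic, so osmium takes the -ate form osmate(III).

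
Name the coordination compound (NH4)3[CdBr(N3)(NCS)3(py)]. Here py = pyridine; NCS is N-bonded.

ammonium azidobromotriisothiocyanato(pyridine)cadmate(II)

The 3 ammonium counter-ions carry a total charge of +3, so each complex ion is 3−.
Ligand charges: 1×pyridine (neutral), 3×isothiocyanato (-1 each), 1×azido (-1 each), 1×bromo (-1 each); total -5. So Cd + (-5) = 3−, giving Cd = +2.
The complex ion is anionic, so cadmium takes the -ate form cadmate(II).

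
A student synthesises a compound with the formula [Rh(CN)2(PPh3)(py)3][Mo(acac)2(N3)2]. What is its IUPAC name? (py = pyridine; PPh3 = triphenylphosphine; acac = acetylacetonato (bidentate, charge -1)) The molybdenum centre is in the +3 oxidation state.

dicyanotris(pyridine)(triphenylphosphine)rhodium(III) bis(acetylacetonato)diazidomolybdate(III)

Both ions are complex: the cation is named first with the plain metal name, the anion second with the -ate form; each ion's ligands are alphabetised independently.
Mo is given as +3; the anion's ligand charges sum to -4, so the complex anion is 1−.
A 1:1 salt means the cation carries the equal and opposite charge, 1+.
Cation: ligand charges sum to -2; for the ion to be 1+, Rh = +3.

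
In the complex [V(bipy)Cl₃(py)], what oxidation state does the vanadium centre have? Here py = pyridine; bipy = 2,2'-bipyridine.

+3

No counter-ion: the bracketed complex is neutral.
Ligand charges: 1×py neutral; 3×Cl = -3; 1×bipy neutral; sum -3.
V + (-3) = 0 ⇒ V is +3.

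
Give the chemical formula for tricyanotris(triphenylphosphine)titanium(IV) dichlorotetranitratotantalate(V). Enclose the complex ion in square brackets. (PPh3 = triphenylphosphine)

Cation [Ti…]: ligand charges -3, Ti(IV) ⇒ ion charge 1+.
Anion [Ta…]: ligand charges -6, Ta(V) ⇒ ion charge 1−.

[Ti(CN)3(PPh3)3][TaCl2(NO3)4]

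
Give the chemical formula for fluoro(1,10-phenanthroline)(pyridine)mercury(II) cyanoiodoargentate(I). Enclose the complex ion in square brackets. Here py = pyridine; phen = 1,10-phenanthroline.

Cation [Hg…]: ligand charges -1, Hg(II) ⇒ ion charge 1+.
Anion [Ag…]: ligand charges -2, Ag(I) ⇒ ion charge 1−.
One 1+ cation balances one 1− anion.

[HgF(phen)(py)][Ag(CN)I]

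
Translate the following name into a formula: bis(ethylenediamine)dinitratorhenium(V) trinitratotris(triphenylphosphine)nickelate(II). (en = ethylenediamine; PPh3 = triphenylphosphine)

Cation [Re…]: ligand charges -2, Re(V) ⇒ ion charge 3+.
Anion [Ni…]: ligand charges -3, Ni(II) ⇒ ion charge 1−.
One 3+ cation requires 3 of the 1− anion.

[Re(en)2(NO3)2][Ni(NO3)3(PPh3)3]3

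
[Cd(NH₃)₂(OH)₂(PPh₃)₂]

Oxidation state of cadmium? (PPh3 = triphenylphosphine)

No counter-ion: the bracketed complex is neutral.
Ligand charges: 2×PPh3 neutral; 2×OH = -2; 2×NH3 neutral; sum -2.
Cd + (-2) = 0 ⇒ Cd is +2.

+2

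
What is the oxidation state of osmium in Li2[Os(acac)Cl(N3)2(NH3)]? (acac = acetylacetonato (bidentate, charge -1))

+2

2 lithium outside the brackets (+1 each) → the complex ion is 2−.
Ligand charges: 1×acac = -1; 2×N3 = -2; 1×Cl = -1; 1×NH3 neutral; sum -4.
Os + (-4) = 2− ⇒ Os is +2.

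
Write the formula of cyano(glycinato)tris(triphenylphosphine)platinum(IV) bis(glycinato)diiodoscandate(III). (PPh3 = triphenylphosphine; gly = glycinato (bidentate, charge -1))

Cation [Pt…]: ligand charges -2, Pt(IV) ⇒ ion charge 2+.
Anion [Sc…]: ligand charges -4, Sc(III) ⇒ ion charge 1−.
One 2+ cation requires 2 of the 1− anion.

[Pt(CN)(gly)(PPh3)3][Sc(gly)2I2]2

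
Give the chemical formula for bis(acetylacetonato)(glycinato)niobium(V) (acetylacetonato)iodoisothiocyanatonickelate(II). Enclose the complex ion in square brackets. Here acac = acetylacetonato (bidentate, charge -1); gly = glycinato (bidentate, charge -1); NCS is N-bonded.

Cation [Nb…]: ligand charges -3, Nb(V) ⇒ ion charge 2+.
Anion [Ni…]: ligand charges -3, Ni(II) ⇒ ion charge 1−.

[Nb(acac)2(gly)][Ni(acac)I(NCS)]2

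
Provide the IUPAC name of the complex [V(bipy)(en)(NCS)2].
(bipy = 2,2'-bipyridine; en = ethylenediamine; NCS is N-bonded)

(2,2'-bipyridine)(ethylenediamine)diisothiocyanatovanadium(II)

There is no counter-ion, so the complex is neutral overall.
Ligand charges: 1×2,2'-bipyridine (neutral), 1×ethylenediamine (neutral), 2×isothiocyanato (-1 each); total -2. So V + (-2) = 0, giving V = +2.
Ligands are named alphabetically: bipyridine before ethylenediamine before isothiocyanato.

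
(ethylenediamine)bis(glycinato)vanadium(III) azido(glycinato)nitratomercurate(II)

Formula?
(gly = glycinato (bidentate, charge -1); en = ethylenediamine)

Cation [V…]: ligand charges -2, V(III) ⇒ ion charge 1+.
Anion [Hg…]: ligand charges -3, Hg(II) ⇒ ion charge 1−.

[V(en)(gly)2][Hg(gly)(N3)(NO3)]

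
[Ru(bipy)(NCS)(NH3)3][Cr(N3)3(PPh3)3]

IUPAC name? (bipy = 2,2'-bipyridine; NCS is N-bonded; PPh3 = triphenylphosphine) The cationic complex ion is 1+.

The complex cation is given as 1+; its ligand charges sum to -1, so Ru = +2.
A 1:1 salt means the anion carries the equal and opposite charge, 1−.
Anion: ligand charges sum to -3; for the ion to be 1−, Cr = +2.

triammine(2,2'-bipyridine)isothiocyanatoruthenium(II) triazidotris(triphenylphosphine)chromate(II)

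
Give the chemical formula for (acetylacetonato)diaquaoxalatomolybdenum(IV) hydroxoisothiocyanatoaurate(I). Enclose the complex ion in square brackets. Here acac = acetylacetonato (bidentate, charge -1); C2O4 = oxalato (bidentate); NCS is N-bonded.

Cation [Mo…]: ligand charges -3, Mo(IV) ⇒ ion charge 1+.
Anion [Au…]: ligand charges -2, Au(I) ⇒ ion charge 1−.
One 1+ cation balances one 1− anion.

[Mo(acac)(C2O4)(H2O)2][Au(NCS)(OH)]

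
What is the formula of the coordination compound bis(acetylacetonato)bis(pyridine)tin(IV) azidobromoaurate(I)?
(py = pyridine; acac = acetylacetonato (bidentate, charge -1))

Cation [Sn…]: ligand charges -2, Sn(IV) ⇒ ion charge 2+.
Anion [Au…]: ligand charges -2, Au(I) ⇒ ion charge 1−.

[Sn(acac)2(py)2][AuBr(N3)]2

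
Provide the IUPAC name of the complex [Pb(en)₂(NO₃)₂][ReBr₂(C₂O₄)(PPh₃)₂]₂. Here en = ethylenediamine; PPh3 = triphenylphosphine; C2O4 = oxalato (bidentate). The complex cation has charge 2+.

bis(ethylenediamine)dinitratolead(IV) dibromooxalatobis(triphenylphosphine)rhenate(III)

The complex cation is given as 2+; its ligand charges sum to -2, so Pb = +4.
With 2 anions per cation, each anion must be 2/2 = 1−.
Anion: ligand charges sum to -4; for the ion to be 1−, Re = +3.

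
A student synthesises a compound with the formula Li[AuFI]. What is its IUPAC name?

The 1 lithium counter-ion carries a total charge of +1, so each complex ion is 1−.
Ligand charges: 1×fluoro (-1 each), 1×iodo (-1 each); total -2. So Au + (-2) = 1−, giving Au = +1.
Ligands are named alphabetically: fluoro before iodo.
The complex ion is anionic, so gold takes the -ate form aurate(I).

lithium fluoroiodoaurate(I)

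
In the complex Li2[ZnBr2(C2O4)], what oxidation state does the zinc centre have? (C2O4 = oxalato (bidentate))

2 lithium outside the brackets (+1 each) → the complex ion is 2−.
Ligand charges: 1×C2O4 = -2; 2×Br = -2; sum -4.
Zn + (-4) = 2− ⇒ Zn is +2.

+2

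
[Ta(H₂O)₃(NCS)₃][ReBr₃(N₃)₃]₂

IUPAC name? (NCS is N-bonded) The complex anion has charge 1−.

triaquatriisothiocyanatotantalum(V) triazidotribromorhenate(V)

The complex anion is given as 1−; its ligand charges sum to -6, so Re = +5.
With 2 anions per cation, the cation must be 2×1 = 2+.
Cation: ligand charges sum to -3; for the ion to be 2+, Ta = +5.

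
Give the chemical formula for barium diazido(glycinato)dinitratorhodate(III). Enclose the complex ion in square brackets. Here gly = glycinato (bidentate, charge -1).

Ba[Rh(gly)(N3)2(NO3)2]

Ligands: 1 glycinato (gly, -1), 2 azido (N3, -1), 2 nitrato (NO3, -1). Ligand charge sum = -5.
Charge balance with barium (+2) requires 1 complex ion per 1 barium.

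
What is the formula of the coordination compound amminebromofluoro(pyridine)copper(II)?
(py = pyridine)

Ligands: 1 fluoro (F, -1), 1 pyridine (py, neutral), 1 bromo (Br, -1), 1 ammine (NH3, neutral). Ligand charge sum = -2.
With Cu in oxidation state +2, the complex ion is [Cu...].

[CuBrF(NH3)(py)]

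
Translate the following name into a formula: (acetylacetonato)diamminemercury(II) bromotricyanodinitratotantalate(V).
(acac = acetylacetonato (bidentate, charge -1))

[Hg(acac)(NH3)2][TaBr(CN)3(NO3)2]

Cation [Hg…]: ligand charges -1, Hg(II) ⇒ ion charge 1+.
Anion [Ta…]: ligand charges -6, Ta(V) ⇒ ion charge 1−.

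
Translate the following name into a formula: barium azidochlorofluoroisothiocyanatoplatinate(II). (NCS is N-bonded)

Ligands: 1 isothiocyanato (NCS, -1), 1 azido (N3, -1), 1 fluoro (F, -1), 1 chloro (Cl, -1). Ligand charge sum = -4.
Charge balance with barium (+2) requires 1 complex ion per 1 barium.

Ba[PtClF(N3)(NCS)]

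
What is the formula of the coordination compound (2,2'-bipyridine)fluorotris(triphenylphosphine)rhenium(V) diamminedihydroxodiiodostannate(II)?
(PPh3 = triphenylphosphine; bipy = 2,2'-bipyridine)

[Re(bipy)F(PPh3)3][SnI2(NH3)2(OH)2]2

Cation [Re…]: ligand charges -1, Re(V) ⇒ ion charge 4+.
Anion [Sn…]: ligand charges -4, Sn(II) ⇒ ion charge 2−.
One 4+ cation requires 2 of the 2− anion.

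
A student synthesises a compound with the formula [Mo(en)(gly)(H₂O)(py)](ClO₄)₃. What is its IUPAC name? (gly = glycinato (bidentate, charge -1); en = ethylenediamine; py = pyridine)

aqua(ethylenediamine)(glycinato)(pyridine)molybdenum(IV) perchlorate

The 3 perchlorate counter-ions carry a total charge of -3, so each complex ion is 3+.
Ligand charges: 1×aqua (neutral), 1×glycinato (-1 each), 1×ethylenediamine (neutral), 1×pyridine (neutral); total -1. So Mo + (-1) = 3+, giving Mo = +4.
Ligands are named alphabetically: aqua before ethylenediamine before glycinato before pyridine.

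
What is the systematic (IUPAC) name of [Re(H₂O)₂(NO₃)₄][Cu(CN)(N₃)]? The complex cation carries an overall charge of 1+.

Both ions are complex: the cation is named first with the plain metal name, the anion second with the -ate form; each ion's ligands are alphabetised independently.
The complex cation is given as 1+; its ligand charges sum to -4, so Re = +5.
A 1:1 salt means the anion carries the equal and opposite charge, 1−.
Anion: ligand charges sum to -2; for the ion to be 1−, Cu = +1.

diaquatetranitratorhenium(V) azidocyanocuprate(I)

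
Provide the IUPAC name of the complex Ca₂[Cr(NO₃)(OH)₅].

calcium pentahydroxonitratochromate(II)

The 2 calcium counter-ions carry a total charge of +4, so each complex ion is 4−.
Ligand charges: 5×hydroxo (-1 each), 1×nitrato (-1 each); total -6. So Cr + (-6) = 4−, giving Cr = +2.
Ligands are named alphabetically: hydroxo before nitrato.
The complex ion is anionic, so chromium takes the -ate form chromate(II).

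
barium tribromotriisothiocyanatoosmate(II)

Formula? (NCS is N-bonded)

Ligands: 3 bromo (Br, -1), 3 isothiocyanato (NCS, -1). Ligand charge sum = -6.
With Os in oxidation state +2, the complex ion is [Os...]^4−.
Charge balance with barium (+2) requires 1 complex ion per 2 barium.

Ba2[OsBr3(NCS)3]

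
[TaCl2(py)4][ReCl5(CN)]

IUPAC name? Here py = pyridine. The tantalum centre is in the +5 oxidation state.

Both ions are complex: the cation is named first with the plain metal name, the anion second with the -ate form; each ion's ligands are alphabetised independently.
Ta is given as +5; the cation's ligand charges sum to -2, so the complex cation is 3+.
A 1:1 salt means the anion carries the equal and opposite charge, 3−.
Anion: ligand charges sum to -6; for the ion to be 3−, Re = +3.

dichlorotetrakis(pyridine)tantalum(V) pentachlorocyanorhenate(III)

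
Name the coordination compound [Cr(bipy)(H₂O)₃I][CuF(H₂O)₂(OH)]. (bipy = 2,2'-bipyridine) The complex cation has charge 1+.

triaqua(2,2'-bipyridine)iodochromium(II) diaquafluorohydroxocuprate(I)

Both ions are complex: the cation is named first with the plain metal name, the anion second with the -ate form; each ion's ligands are alphabetised independently.
The complex cation is given as 1+; its ligand charges sum to -1, so Cr = +2.
A 1:1 salt means the anion carries the equal and opposite charge, 1−.
Anion: ligand charges sum to -2; for the ion to be 1−, Cu = +1.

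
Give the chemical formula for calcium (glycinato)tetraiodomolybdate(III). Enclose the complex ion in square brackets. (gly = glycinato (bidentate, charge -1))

Ligands: 1 glycinato (gly, -1), 4 iodo (I, -1). Ligand charge sum = -5.
Charge balance with calcium (+2) requires 1 complex ion per 1 calcium.

Ca[Mo(gly)I4]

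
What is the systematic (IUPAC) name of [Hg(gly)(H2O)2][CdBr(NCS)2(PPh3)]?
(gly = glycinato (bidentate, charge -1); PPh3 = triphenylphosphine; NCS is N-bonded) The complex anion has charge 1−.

diaqua(glycinato)mercury(II) bromodiisothiocyanato(triphenylphosphine)cadmate(II)

The complex anion is given as 1−; its ligand charges sum to -3, so Cd = +2.
A 1:1 salt means the cation carries the equal and opposite charge, 1+.
Cation: ligand charges sum to -1; for the ion to be 1+, Hg = +2.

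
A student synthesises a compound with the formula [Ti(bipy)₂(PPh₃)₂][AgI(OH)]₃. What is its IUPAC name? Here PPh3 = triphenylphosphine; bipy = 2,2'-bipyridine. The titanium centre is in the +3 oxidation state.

bis(2,2'-bipyridine)bis(triphenylphosphine)titanium(III) hydroxoiodoargentate(I)

Ti is given as +3; the cation's ligand charges sum to 0, so the complex cation is 3+.
With 3 anions per cation, each anion must be 3/3 = 1−.
Anion: ligand charges sum to -2; for the ion to be 1−, Ag = +1.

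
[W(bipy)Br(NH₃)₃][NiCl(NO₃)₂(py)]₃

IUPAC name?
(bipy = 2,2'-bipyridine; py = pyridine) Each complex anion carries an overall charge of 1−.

Both ions are complex: the cation is named first with the plain metal name, the anion second with the -ate form; each ion's ligands are alphabetised independently.
The complex anion is given as 1−; its ligand charges sum to -3, so Ni = +2.
With 3 anions per cation, the cation must be 3×1 = 3+.
Cation: ligand charges sum to -1; for the ion to be 3+, W = +4.

triammine(2,2'-bipyridine)bromotungsten(IV) chlorodinitrato(pyridine)nickelate(II)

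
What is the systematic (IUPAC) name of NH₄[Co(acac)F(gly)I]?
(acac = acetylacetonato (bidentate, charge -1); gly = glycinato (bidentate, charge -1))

The 1 ammonium counter-ion carries a total charge of +1, so each complex ion is 1−.
Ligand charges: 1×acetylacetonato (-1 each), 1×iodo (-1 each), 1×glycinato (-1 each), 1×fluoro (-1 each); total -4. So Co + (-4) = 1−, giving Co = +3.
Ligands are named alphabetically: acetylacetonato before fluoro before glycinato before iodo.
The complex ion is anionic, so cobalt takes the -ate form cobaltate(III).

ammonium (acetylacetonato)fluoro(glycinato)iodocobaltate(III)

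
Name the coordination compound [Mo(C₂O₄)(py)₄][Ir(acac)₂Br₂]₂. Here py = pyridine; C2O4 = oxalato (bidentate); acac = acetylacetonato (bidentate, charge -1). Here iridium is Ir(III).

Ir is given as +3; the anion's ligand charges sum to -4, so the complex anion is 1−.
With 2 anions per cation, the cation must be 2×1 = 2+.
Cation: ligand charges sum to -2; for the ion to be 2+, Mo = +4.

oxalatotetrakis(pyridine)molybdenum(IV) bis(acetylacetonato)dibromoiridate(III)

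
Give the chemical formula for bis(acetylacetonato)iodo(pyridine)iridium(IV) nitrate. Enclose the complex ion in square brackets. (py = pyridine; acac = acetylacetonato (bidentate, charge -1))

Ligands: 1 iodo (I, -1), 1 pyridine (py, neutral), 2 acetylacetonato (acac, -1). Ligand charge sum = -3.
With Ir in oxidation state +4, the complex ion is [Ir...]^1+.
Charge balance with nitrate (-1) requires 1 complex ion per 1 nitrate.

[Ir(acac)2I(py)]NO3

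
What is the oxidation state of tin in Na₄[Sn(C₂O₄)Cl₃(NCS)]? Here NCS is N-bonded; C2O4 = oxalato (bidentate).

+2

4 sodium outside the brackets (+1 each) → the complex ion is 4−.
Ligand charges: 1×NCS = -1; 3×Cl = -3; 1×C2O4 = -2; sum -6.
Sn + (-6) = 4− ⇒ Sn is +2.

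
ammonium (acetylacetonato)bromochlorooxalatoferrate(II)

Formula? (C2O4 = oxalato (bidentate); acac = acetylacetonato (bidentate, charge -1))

(NH4)3[Fe(acac)Br(C2O4)Cl]

Ligands: 1 chloro (Cl, -1), 1 bromo (Br, -1), 1 oxalato (C2O4, -2), 1 acetylacetonato (acac, -1). Ligand charge sum = -5.
With Fe in oxidation state +2, the complex ion is [Fe...]^3−.
Charge balance with ammonium (+1) requires 1 complex ion per 3 ammonium.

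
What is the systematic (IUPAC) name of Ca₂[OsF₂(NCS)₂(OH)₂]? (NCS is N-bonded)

The 2 calcium counter-ions carry a total charge of +4, so each complex ion is 4−.
Ligand charges: 2×fluoro (-1 each), 2×isothiocyanato (-1 each), 2×hydroxo (-1 each); total -6. So Os + (-6) = 4−, giving Os = +2.
Ligands are named alphabetically: fluoro before hydroxo before isothiocyanato.
The complex ion is anionic, so osmium takes the -ate form osmate(II).

calcium difluorodihydroxodiisothiocyanatoosmate(II)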